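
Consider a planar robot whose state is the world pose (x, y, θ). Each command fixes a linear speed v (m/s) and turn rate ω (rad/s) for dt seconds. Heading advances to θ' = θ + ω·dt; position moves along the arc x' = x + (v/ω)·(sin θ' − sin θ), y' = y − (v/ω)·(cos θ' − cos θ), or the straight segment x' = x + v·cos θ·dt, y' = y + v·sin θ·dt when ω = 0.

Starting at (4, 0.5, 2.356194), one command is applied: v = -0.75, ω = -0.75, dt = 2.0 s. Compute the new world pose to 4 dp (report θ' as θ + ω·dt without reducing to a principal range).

(4.0482, -0.8624, 0.8562)

θ' = 2.3562 + -0.75·2.0 = 0.8562
R = v/ω = -0.75/-0.75 = 1.0000
x' = 4 + 1.0000·(sin 0.8562 − sin 2.3562) = 4.0482
y' = 0.5 − 1.0000·(cos 0.8562 − cos 2.3562) = -0.8624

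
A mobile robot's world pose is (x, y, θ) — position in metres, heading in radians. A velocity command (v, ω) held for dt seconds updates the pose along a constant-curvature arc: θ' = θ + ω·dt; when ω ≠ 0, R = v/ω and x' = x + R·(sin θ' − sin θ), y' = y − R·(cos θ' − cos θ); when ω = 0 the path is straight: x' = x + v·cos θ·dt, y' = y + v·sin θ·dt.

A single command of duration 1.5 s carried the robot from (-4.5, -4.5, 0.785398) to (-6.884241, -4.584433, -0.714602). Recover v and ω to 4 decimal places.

Δθ = -0.714602 − 0.785398 = -1.500000
ω = Δθ/dt = -1.500000/1.5 = -1.0000
R = Δx/(sin θ' − sin θ) = 1.7500
v = R·ω = 1.7500·-1.0000 = -1.7500

v = -1.7500, ω = -1.0000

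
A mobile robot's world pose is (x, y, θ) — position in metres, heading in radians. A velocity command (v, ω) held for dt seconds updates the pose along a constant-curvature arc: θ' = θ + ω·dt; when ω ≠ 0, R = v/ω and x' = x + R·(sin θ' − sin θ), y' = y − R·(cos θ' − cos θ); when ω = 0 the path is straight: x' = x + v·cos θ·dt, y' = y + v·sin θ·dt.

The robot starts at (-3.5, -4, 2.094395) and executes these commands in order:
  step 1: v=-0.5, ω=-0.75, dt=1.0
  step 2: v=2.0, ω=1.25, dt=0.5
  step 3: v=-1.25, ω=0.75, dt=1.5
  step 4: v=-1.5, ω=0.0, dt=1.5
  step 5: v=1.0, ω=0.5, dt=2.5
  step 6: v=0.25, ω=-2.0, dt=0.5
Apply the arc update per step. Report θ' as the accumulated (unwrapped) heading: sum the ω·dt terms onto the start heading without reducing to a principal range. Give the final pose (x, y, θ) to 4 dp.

(-1.8593, -5.9827, 3.3444)

step 1: θ'=1.3444 (R=0.6667) → pose (-3.4277, -4.4830, 1.3444)
step 2: θ'=1.9694 (R=1.6000) → pose (-3.5123, -3.5028, 1.9694)
step 3: θ'=3.0944 (R=-1.6667) → pose (-2.0549, -4.5208, 3.0944)
step 4: θ'=3.0944 (straight) → pose (0.1926, -4.6269, 3.0944)
step 5: θ'=4.3444 (R=2.0000) → pose (-1.7679, -5.9052, 4.3444)
step 6: θ'=3.3444 (R=-0.1250) → pose (-1.8593, -5.9827, 3.3444)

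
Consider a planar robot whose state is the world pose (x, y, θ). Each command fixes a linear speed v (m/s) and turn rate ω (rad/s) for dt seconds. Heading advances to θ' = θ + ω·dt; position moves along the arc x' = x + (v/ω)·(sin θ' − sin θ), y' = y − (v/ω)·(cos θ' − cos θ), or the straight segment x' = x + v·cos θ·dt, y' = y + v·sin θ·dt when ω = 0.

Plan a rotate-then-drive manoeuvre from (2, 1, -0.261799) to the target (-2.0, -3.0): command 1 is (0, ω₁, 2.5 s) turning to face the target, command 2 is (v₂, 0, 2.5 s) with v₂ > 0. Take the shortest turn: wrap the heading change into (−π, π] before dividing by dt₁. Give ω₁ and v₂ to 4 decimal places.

heading to target = atan2(-3−1, -2−2) = -2.3562
Δθ = wrap(-2.3562 − -0.2618) = -2.0944; ω₁ = Δθ/dt₁ = -0.8378
distance = √((-2−2)² + (-3−1)²) = 5.6569; v₂ = distance/dt₂ = 2.2627

ω₁ = -0.8378, v₂ = 2.2627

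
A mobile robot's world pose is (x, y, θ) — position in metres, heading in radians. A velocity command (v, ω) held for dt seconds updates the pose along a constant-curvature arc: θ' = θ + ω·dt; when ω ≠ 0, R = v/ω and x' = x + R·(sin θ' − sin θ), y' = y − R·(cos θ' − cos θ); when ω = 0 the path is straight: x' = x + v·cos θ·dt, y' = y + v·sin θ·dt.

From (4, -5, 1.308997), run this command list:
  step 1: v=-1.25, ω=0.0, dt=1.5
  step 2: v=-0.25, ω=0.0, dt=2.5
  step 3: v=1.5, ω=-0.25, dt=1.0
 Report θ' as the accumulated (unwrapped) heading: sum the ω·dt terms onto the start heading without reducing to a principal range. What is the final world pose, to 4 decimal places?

step 1: θ'=1.3090 (straight) → pose (3.5147, -6.8111, 1.3090)
step 2: θ'=1.3090 (straight) → pose (3.3530, -7.4148, 1.3090)
step 3: θ'=1.0590 (R=-6.0000) → pose (3.9173, -6.0292, 1.0590)

(3.9173, -6.0292, 1.0590)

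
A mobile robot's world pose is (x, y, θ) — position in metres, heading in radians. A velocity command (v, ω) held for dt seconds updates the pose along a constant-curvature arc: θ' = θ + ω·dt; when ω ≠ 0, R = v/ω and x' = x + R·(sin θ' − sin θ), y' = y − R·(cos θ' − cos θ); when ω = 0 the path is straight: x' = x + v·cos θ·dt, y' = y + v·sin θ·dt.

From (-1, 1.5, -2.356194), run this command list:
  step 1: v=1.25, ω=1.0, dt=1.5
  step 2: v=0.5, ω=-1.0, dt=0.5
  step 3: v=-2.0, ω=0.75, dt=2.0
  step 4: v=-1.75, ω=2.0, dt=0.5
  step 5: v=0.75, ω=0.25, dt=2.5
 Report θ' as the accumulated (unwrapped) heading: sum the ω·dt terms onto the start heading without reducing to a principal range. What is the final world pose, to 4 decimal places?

(-4.3974, 2.9760, 1.7688)

step 1: θ'=-0.8562 (R=1.2500) → pose (-1.0603, -0.2030, -0.8562)
step 2: θ'=-1.3562 (R=-0.5000) → pose (-0.9495, -0.4242, -1.3562)
step 3: θ'=0.1438 (R=-2.6667) → pose (-3.9371, 1.6470, 0.1438)
step 4: θ'=1.1438 (R=-0.8750) → pose (-4.6082, 1.1434, 1.1438)
step 5: θ'=1.7688 (R=3.0000) → pose (-4.3974, 2.9760, 1.7688)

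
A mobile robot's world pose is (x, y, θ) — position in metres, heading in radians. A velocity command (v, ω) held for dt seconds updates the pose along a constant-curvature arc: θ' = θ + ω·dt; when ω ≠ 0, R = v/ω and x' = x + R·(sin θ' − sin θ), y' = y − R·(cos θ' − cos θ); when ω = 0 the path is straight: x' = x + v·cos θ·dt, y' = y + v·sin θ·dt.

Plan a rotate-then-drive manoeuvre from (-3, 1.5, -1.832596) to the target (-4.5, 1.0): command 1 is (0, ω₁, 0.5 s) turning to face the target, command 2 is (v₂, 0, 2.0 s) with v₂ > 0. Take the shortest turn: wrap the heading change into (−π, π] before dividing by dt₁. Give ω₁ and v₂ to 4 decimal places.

ω₁ = -1.9745, v₂ = 0.7906

heading to target = atan2(1−1.5, -4.5−-3) = -2.8198
Δθ = wrap(-2.8198 − -1.8326) = -0.9872; ω₁ = Δθ/dt₁ = -1.9745
distance = √((-4.5−-3)² + (1−1.5)²) = 1.5811; v₂ = distance/dt₂ = 0.7906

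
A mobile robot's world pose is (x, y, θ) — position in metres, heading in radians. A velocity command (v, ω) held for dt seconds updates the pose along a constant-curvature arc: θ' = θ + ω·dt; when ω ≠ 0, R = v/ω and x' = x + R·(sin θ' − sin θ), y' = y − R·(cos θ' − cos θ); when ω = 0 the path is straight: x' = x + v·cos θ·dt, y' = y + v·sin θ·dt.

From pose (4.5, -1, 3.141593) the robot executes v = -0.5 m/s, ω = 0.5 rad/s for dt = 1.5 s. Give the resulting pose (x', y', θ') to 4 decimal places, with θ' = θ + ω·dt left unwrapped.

θ' = 3.1416 + 0.5·1.5 = 3.8916
R = v/ω = -0.5/0.5 = -1.0000
x' = 4.5 + -1.0000·(sin 3.8916 − sin 3.1416) = 5.1816
y' = -1 − -1.0000·(cos 3.8916 − cos 3.1416) = -0.7317

(5.1816, -0.7317, 3.8916)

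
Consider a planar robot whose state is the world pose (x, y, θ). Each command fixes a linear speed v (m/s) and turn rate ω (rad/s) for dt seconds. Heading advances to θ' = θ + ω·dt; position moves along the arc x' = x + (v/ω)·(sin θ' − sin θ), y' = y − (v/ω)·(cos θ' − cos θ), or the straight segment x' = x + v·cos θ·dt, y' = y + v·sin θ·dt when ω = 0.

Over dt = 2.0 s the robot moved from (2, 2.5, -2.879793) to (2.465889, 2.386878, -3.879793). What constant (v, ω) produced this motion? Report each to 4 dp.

Δθ = -3.879793 − -2.879793 = -1.000000
ω = Δθ/dt = -1.000000/2.0 = -0.5000
R = Δx/(sin θ' − sin θ) = 0.5000
v = R·ω = 0.5000·-0.5000 = -0.2500

v = -0.2500, ω = -0.5000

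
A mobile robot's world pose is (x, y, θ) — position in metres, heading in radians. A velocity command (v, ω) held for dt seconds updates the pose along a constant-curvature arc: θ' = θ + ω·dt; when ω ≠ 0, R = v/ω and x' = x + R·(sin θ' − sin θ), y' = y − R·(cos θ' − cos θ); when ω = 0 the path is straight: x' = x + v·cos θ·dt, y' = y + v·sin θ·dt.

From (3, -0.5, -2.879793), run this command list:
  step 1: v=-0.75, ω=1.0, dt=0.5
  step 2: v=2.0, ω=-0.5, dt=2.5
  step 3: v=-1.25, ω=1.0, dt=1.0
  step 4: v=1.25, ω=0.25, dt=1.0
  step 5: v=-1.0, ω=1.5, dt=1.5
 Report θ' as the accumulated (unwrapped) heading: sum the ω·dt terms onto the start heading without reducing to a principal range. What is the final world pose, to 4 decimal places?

(-1.4913, -0.5403, -0.1298)

step 1: θ'=-2.3798 (R=-0.7500) → pose (3.3236, -0.3183, -2.3798)
step 2: θ'=-3.6298 (R=-4.0000) → pose (-1.3135, -0.9566, -3.6298)
step 3: θ'=-2.6298 (R=-1.2500) → pose (-0.1150, -0.9424, -2.6298)
step 4: θ'=-2.3798 (R=5.0000) → pose (-1.1174, -1.6838, -2.3798)
step 5: θ'=-0.1298 (R=-0.6667) → pose (-1.4913, -0.5403, -0.1298)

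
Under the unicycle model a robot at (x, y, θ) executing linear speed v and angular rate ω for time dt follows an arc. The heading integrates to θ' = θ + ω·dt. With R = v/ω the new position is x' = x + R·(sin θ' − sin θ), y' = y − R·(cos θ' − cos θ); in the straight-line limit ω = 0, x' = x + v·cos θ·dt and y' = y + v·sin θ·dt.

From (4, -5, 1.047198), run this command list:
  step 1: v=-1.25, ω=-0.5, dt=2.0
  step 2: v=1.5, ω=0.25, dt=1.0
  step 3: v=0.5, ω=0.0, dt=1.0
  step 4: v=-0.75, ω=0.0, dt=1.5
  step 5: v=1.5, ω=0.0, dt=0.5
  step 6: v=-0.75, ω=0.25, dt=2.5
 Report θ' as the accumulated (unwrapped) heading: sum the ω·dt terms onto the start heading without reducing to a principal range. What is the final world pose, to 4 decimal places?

(2.0341, -7.0105, 0.9222)

step 1: θ'=0.0472 (R=2.5000) → pose (1.9529, -6.2472, 0.0472)
step 2: θ'=0.2972 (R=6.0000) → pose (3.4269, -5.9909, 0.2972)
step 3: θ'=0.2972 (straight) → pose (3.9049, -5.8444, 0.2972)
step 4: θ'=0.2972 (straight) → pose (2.8293, -6.1739, 0.2972)
step 5: θ'=0.2972 (straight) → pose (3.5464, -5.9543, 0.2972)
step 6: θ'=0.9222 (R=-3.0000) → pose (2.0341, -7.0105, 0.9222)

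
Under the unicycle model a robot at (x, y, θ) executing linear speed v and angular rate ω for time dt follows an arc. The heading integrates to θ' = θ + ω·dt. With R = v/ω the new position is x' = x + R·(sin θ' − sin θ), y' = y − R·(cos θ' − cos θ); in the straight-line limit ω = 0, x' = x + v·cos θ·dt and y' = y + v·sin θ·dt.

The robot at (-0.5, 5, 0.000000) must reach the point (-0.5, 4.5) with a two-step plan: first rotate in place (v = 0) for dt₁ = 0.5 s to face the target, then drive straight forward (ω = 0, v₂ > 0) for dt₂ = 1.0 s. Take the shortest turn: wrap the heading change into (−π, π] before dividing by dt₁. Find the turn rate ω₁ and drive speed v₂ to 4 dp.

heading to target = atan2(4.5−5, -0.5−-0.5) = -1.5708
Δθ = wrap(-1.5708 − 0.0000) = -1.5708; ω₁ = Δθ/dt₁ = -3.1416
distance = √((-0.5−-0.5)² + (4.5−5)²) = 0.5000; v₂ = distance/dt₂ = 0.5000

ω₁ = -3.1416, v₂ = 0.5000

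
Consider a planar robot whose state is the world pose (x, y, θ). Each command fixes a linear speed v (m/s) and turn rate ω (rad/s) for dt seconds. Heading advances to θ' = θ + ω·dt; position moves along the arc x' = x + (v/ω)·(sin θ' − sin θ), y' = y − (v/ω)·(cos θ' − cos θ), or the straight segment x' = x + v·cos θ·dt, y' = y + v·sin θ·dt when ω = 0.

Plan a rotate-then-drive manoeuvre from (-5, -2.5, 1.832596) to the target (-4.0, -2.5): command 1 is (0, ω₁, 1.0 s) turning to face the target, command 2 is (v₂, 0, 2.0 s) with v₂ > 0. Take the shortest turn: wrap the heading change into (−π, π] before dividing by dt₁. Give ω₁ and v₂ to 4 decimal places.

heading to target = atan2(-2.5−-2.5, -4−-5) = 0.0000
Δθ = wrap(0.0000 − 1.8326) = -1.8326; ω₁ = Δθ/dt₁ = -1.8326
distance = √((-4−-5)² + (-2.5−-2.5)²) = 1.0000; v₂ = distance/dt₂ = 0.5000

ω₁ = -1.8326, v₂ = 0.5000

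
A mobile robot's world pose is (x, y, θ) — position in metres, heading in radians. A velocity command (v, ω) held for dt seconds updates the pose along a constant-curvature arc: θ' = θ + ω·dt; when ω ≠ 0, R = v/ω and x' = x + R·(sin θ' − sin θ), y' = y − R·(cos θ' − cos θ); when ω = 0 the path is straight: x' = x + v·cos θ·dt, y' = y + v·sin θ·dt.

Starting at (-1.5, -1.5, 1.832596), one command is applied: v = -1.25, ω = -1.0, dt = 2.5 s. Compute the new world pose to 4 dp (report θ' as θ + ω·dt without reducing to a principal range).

θ' = 1.8326 + -1.0·2.5 = -0.6674
R = v/ω = -1.25/-1.0 = 1.2500
x' = -1.5 + 1.2500·(sin -0.6674 − sin 1.8326) = -3.4811
y' = -1.5 − 1.2500·(cos -0.6674 − cos 1.8326) = -2.8053

(-3.4811, -2.8053, -0.6674)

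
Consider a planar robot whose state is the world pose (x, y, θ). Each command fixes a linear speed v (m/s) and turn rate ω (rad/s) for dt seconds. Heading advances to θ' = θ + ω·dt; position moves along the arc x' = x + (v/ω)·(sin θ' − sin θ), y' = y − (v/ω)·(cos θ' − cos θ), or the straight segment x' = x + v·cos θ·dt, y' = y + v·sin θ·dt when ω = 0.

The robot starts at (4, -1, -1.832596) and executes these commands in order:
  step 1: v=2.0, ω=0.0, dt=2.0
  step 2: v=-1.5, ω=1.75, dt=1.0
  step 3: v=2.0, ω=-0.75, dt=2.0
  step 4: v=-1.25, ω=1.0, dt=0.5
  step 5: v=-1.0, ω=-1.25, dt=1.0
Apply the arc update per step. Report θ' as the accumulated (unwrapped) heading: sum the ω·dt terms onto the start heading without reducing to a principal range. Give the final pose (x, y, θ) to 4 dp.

step 1: θ'=-1.8326 (straight) → pose (2.9647, -4.8637, -1.8326)
step 2: θ'=-0.0826 (R=-0.8571) → pose (2.2075, -3.7876, -0.0826)
step 3: θ'=-1.5826 (R=-2.6667) → pose (4.6540, -6.4767, -1.5826)
step 4: θ'=-1.0826 (R=-1.2500) → pose (4.5080, -5.8756, -1.0826)
step 5: θ'=-2.3326 (R=0.8000) → pose (4.6357, -4.9482, -2.3326)

(4.6357, -4.9482, -2.3326)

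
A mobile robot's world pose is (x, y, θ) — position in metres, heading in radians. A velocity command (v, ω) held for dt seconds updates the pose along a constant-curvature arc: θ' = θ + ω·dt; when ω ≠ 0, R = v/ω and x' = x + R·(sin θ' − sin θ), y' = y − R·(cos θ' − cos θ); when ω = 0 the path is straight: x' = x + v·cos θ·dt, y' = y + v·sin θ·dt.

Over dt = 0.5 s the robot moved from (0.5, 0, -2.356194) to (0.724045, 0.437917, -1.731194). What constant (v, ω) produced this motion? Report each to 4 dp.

v = -1.0000, ω = 1.2500

Δθ = -1.731194 − -2.356194 = 0.625000
ω = Δθ/dt = 0.625000/0.5 = 1.2500
R = −Δy/(cos θ' − cos θ) = -0.8000
v = R·ω = -0.8000·1.2500 = -1.0000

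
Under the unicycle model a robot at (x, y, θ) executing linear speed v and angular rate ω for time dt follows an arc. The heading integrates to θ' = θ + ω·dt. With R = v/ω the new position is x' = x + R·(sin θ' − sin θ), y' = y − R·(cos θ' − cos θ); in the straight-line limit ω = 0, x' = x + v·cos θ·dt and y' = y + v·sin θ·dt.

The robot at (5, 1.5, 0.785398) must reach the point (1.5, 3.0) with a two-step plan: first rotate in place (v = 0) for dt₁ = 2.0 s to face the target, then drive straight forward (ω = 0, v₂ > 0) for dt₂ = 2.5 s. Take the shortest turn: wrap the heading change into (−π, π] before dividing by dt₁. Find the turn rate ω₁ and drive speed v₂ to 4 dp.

heading to target = atan2(3−1.5, 1.5−5) = 2.7367
Δθ = wrap(2.7367 − 0.7854) = 1.9513; ω₁ = Δθ/dt₁ = 0.9757
distance = √((1.5−5)² + (3−1.5)²) = 3.8079; v₂ = distance/dt₂ = 1.5232

ω₁ = 0.9757, v₂ = 1.5232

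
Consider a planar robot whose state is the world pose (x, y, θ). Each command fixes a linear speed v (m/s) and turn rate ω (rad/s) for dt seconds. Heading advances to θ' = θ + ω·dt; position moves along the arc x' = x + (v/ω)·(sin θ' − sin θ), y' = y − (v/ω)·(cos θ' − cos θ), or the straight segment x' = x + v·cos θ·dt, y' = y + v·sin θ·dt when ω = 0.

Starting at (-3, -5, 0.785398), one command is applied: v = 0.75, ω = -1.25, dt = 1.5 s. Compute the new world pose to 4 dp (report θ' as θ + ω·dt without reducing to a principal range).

θ' = 0.7854 + -1.25·1.5 = -1.0896
R = v/ω = 0.75/-1.25 = -0.6000
x' = -3 + -0.6000·(sin -1.0896 − sin 0.7854) = -2.0439
y' = -5 − -0.6000·(cos -1.0896 − cos 0.7854) = -5.1466

(-2.0439, -5.1466, -1.0896)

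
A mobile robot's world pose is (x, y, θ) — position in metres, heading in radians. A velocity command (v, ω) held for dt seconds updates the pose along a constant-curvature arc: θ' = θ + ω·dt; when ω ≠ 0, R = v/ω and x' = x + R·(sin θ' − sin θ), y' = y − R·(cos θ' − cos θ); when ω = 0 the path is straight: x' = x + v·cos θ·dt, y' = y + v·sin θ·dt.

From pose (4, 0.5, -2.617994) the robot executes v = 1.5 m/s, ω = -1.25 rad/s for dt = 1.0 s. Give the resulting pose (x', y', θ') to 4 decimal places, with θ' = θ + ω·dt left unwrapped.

(2.6030, 0.6421, -3.8680)

θ' = -2.6180 + -1.25·1.0 = -3.8680
R = v/ω = 1.5/-1.25 = -1.2000
x' = 4 + -1.2000·(sin -3.8680 − sin -2.6180) = 2.6030
y' = 0.5 − -1.2000·(cos -3.8680 − cos -2.6180) = 0.6421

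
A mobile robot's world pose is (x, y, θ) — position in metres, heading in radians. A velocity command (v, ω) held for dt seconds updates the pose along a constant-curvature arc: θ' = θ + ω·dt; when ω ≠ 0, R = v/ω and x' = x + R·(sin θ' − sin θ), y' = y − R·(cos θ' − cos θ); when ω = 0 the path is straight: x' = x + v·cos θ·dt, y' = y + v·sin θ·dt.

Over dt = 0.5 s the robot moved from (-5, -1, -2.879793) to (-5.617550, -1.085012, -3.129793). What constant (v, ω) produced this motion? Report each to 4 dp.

v = 1.2500, ω = -0.5000

Δθ = -3.129793 − -2.879793 = -0.250000
ω = Δθ/dt = -0.250000/0.5 = -0.5000
R = Δx/(sin θ' − sin θ) = -2.5000
v = R·ω = -2.5000·-0.5000 = 1.2500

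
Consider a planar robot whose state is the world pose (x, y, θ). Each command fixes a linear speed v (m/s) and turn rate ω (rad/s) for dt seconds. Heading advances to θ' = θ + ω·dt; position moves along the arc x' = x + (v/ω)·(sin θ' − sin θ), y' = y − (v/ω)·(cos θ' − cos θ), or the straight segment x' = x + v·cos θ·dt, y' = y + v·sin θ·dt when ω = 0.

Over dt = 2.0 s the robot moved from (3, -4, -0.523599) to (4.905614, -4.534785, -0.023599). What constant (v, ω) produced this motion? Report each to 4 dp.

Δθ = -0.023599 − -0.523599 = 0.500000
ω = Δθ/dt = 0.500000/2.0 = 0.2500
R = Δx/(sin θ' − sin θ) = 4.0000
v = R·ω = 4.0000·0.2500 = 1.0000

v = 1.0000, ω = 0.2500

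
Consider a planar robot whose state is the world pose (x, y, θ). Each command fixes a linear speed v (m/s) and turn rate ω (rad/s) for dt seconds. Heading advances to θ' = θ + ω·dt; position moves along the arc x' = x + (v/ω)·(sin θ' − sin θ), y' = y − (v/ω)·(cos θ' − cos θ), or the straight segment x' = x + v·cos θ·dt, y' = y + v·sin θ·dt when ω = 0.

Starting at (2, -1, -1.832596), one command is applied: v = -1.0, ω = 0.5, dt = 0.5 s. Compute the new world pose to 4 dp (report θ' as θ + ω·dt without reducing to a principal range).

(2.0680, -0.5060, -1.5826)

θ' = -1.8326 + 0.5·0.5 = -1.5826
R = v/ω = -1.0/0.5 = -2.0000
x' = 2 + -2.0000·(sin -1.5826 − sin -1.8326) = 2.0680
y' = -1 − -2.0000·(cos -1.5826 − cos -1.8326) = -0.5060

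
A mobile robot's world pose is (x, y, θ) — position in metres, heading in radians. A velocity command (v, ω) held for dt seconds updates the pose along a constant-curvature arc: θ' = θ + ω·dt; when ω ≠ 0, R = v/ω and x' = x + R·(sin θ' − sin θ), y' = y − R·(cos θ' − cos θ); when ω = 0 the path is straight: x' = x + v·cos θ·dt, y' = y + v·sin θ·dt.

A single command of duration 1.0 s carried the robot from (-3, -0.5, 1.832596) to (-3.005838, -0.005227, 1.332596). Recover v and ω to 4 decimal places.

Δθ = 1.332596 − 1.832596 = -0.500000
ω = Δθ/dt = -0.500000/1.0 = -0.5000
R = −Δy/(cos θ' − cos θ) = -1.0000
v = R·ω = -1.0000·-0.5000 = 0.5000

v = 0.5000, ω = -0.5000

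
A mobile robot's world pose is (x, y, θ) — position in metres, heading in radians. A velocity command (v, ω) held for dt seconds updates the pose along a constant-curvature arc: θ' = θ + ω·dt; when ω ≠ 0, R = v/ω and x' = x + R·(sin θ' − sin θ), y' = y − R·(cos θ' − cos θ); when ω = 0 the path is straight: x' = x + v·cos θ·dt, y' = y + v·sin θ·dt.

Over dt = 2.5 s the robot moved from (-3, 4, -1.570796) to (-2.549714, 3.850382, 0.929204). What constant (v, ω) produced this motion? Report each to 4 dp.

Δθ = 0.929204 − -1.570796 = 2.500000
ω = Δθ/dt = 2.500000/2.5 = 1.0000
R = Δx/(sin θ' − sin θ) = 0.2500
v = R·ω = 0.2500·1.0000 = 0.2500

v = 0.2500, ω = 1.0000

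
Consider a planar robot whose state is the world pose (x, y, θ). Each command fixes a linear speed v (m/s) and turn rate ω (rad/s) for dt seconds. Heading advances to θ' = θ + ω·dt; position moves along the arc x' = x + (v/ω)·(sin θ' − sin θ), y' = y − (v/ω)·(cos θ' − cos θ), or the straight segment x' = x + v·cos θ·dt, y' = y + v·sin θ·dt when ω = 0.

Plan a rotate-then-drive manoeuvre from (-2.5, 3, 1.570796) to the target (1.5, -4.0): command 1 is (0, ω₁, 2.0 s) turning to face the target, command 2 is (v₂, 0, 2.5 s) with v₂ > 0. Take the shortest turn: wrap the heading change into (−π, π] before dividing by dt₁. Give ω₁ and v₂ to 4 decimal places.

ω₁ = -1.3112, v₂ = 3.2249

heading to target = atan2(-4−3, 1.5−-2.5) = -1.0517
Δθ = wrap(-1.0517 − 1.5708) = -2.6224; ω₁ = Δθ/dt₁ = -1.3112
distance = √((1.5−-2.5)² + (-4−3)²) = 8.0623; v₂ = distance/dt₂ = 3.2249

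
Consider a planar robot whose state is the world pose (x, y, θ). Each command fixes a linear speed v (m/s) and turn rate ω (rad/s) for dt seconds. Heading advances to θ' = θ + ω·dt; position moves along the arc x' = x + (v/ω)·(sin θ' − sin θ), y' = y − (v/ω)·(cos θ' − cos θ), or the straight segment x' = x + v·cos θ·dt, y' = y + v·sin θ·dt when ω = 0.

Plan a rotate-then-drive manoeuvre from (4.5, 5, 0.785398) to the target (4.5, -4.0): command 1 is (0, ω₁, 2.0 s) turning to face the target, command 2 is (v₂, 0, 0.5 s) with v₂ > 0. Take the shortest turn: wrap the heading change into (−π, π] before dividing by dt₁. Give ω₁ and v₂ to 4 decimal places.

ω₁ = -1.1781, v₂ = 18.0000

heading to target = atan2(-4−5, 4.5−4.5) = -1.5708
Δθ = wrap(-1.5708 − 0.7854) = -2.3562; ω₁ = Δθ/dt₁ = -1.1781
distance = √((4.5−4.5)² + (-4−5)²) = 9.0000; v₂ = distance/dt₂ = 18.0000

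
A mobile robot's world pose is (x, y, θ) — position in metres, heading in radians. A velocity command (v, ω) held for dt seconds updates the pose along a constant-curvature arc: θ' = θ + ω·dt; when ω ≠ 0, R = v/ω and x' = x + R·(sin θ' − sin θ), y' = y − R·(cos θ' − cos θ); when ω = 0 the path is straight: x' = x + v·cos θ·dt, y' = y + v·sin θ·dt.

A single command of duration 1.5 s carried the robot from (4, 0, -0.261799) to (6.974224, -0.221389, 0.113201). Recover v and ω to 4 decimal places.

v = 2.0000, ω = 0.2500

Δθ = 0.113201 − -0.261799 = 0.375000
ω = Δθ/dt = 0.375000/1.5 = 0.2500
R = Δx/(sin θ' − sin θ) = 8.0000
v = R·ω = 8.0000·0.2500 = 2.0000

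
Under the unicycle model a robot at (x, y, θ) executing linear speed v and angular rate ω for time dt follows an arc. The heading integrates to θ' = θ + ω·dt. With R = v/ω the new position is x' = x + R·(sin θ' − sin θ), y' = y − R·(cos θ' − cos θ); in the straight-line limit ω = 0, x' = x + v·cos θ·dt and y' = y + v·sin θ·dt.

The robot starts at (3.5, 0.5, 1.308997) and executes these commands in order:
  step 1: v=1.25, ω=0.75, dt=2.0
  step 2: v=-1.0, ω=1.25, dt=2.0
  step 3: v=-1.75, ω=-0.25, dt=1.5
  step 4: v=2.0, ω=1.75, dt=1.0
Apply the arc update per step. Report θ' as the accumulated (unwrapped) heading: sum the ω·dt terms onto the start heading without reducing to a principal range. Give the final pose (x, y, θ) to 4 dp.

step 1: θ'=2.8090 (R=1.6667) → pose (2.4343, 2.5067, 2.8090)
step 2: θ'=5.3090 (R=-0.8000) → pose (3.3573, 3.7123, 5.3090)
step 3: θ'=4.9340 (R=7.0000) → pose (2.3192, 6.1066, 4.9340)
step 4: θ'=6.6840 (R=1.1429) → pose (3.8800, 5.3055, 6.6840)

(3.8800, 5.3055, 6.6840)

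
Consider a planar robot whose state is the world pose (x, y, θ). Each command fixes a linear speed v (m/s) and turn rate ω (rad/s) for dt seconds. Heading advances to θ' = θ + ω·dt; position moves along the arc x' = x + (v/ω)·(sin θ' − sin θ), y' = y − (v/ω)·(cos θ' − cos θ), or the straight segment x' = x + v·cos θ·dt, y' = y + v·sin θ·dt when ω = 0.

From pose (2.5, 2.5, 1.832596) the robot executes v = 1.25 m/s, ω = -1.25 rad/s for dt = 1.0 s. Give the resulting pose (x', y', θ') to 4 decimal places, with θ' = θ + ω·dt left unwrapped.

(2.9157, 3.5939, 0.5826)

θ' = 1.8326 + -1.25·1.0 = 0.5826
R = v/ω = 1.25/-1.25 = -1.0000
x' = 2.5 + -1.0000·(sin 0.5826 − sin 1.8326) = 2.9157
y' = 2.5 − -1.0000·(cos 0.5826 − cos 1.8326) = 3.5939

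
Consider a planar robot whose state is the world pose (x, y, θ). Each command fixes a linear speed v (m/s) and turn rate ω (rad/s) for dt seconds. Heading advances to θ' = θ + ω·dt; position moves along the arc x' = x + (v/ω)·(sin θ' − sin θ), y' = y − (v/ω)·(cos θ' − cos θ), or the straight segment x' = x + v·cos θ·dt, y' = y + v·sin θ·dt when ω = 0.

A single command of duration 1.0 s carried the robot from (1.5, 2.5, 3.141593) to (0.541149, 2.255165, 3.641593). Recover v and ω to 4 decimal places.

v = 1.0000, ω = 0.5000

Δθ = 3.641593 − 3.141593 = 0.500000
ω = Δθ/dt = 0.500000/1.0 = 0.5000
R = Δx/(sin θ' − sin θ) = 2.0000
v = R·ω = 2.0000·0.5000 = 1.0000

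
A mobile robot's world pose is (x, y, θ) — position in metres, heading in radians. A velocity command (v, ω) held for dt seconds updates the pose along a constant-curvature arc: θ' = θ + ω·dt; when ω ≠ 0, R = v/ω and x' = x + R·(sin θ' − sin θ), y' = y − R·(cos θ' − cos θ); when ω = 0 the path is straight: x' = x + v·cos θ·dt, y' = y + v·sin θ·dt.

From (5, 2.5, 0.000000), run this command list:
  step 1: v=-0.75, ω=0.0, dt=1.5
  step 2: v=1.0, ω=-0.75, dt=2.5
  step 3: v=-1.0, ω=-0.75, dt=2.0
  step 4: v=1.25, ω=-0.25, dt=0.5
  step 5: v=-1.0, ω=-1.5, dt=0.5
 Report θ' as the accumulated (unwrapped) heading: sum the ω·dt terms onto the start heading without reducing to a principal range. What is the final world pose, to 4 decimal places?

(6.4930, 1.5203, -4.2500)

step 1: θ'=0.0000 (straight) → pose (3.8750, 2.5000, 0.0000)
step 2: θ'=-1.8750 (R=-1.3333) → pose (5.1471, 0.7673, -1.8750)
step 3: θ'=-3.3750 (R=1.3333) → pose (6.7276, 1.6651, -3.3750)
step 4: θ'=-3.5000 (R=-5.0000) → pose (6.1302, 1.8472, -3.5000)
step 5: θ'=-4.2500 (R=0.6667) → pose (6.4930, 1.5203, -4.2500)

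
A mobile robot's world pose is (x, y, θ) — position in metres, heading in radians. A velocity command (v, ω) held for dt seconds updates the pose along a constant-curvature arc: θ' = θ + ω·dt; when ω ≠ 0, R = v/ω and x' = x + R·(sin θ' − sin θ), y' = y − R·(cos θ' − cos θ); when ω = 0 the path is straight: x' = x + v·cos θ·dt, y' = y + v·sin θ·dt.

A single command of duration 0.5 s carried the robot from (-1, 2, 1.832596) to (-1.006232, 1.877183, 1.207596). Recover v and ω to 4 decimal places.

Δθ = 1.207596 − 1.832596 = -0.625000
ω = Δθ/dt = -0.625000/0.5 = -1.2500
R = −Δy/(cos θ' − cos θ) = 0.2000
v = R·ω = 0.2000·-1.2500 = -0.2500

v = -0.2500, ω = -1.2500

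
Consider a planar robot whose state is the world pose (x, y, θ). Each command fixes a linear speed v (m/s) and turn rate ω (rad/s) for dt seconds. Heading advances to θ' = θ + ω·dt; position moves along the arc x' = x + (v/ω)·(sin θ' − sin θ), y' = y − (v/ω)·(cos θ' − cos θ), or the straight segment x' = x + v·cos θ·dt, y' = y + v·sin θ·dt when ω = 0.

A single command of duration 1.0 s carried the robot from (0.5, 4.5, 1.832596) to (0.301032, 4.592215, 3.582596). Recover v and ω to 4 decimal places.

v = 0.2500, ω = 1.7500

Δθ = 3.582596 − 1.832596 = 1.750000
ω = Δθ/dt = 1.750000/1.0 = 1.7500
R = Δx/(sin θ' − sin θ) = 0.1429
v = R·ω = 0.1429·1.7500 = 0.2500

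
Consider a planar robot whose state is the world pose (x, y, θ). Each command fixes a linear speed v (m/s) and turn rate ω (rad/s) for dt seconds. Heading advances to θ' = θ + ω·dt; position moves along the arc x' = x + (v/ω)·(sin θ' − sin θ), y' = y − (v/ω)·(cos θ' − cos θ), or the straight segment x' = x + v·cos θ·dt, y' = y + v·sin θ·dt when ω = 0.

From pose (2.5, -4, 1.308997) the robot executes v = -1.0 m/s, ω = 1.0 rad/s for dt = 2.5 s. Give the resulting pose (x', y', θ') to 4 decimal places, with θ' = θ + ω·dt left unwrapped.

θ' = 1.3090 + 1.0·2.5 = 3.8090
R = v/ω = -1.0/1.0 = -1.0000
x' = 2.5 + -1.0000·(sin 3.8090 − sin 1.3090) = 4.0849
y' = -4 − -1.0000·(cos 3.8090 − cos 1.3090) = -5.0442

(4.0849, -5.0442, 3.8090)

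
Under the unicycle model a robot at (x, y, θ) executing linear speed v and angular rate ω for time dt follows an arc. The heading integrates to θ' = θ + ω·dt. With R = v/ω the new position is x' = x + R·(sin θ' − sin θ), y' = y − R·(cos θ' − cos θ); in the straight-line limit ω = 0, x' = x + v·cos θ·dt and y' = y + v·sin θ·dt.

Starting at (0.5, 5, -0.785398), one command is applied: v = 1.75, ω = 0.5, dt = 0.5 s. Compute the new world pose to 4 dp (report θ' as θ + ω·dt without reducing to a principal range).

(1.1892, 4.4646, -0.5354)

θ' = -0.7854 + 0.5·0.5 = -0.5354
R = v/ω = 1.75/0.5 = 3.5000
x' = 0.5 + 3.5000·(sin -0.5354 − sin -0.7854) = 1.1892
y' = 5 − 3.5000·(cos -0.5354 − cos -0.7854) = 4.4646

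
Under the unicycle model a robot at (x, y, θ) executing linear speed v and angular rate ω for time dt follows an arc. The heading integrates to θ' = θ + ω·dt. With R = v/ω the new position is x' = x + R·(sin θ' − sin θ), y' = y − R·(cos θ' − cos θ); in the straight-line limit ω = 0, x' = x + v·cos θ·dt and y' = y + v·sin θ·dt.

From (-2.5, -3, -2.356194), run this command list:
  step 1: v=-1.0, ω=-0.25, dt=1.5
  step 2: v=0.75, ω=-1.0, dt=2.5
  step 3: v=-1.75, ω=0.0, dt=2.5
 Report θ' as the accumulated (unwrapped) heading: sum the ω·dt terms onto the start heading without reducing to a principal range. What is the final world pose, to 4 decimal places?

(-4.3873, -4.9003, -5.2312)

step 1: θ'=-2.7312 (R=4.0000) → pose (-1.2675, -2.1606, -2.7312)
step 2: θ'=-5.2312 (R=-0.7500) → pose (-2.2180, -1.1010, -5.2312)
step 3: θ'=-5.2312 (straight) → pose (-4.3873, -4.9003, -5.2312)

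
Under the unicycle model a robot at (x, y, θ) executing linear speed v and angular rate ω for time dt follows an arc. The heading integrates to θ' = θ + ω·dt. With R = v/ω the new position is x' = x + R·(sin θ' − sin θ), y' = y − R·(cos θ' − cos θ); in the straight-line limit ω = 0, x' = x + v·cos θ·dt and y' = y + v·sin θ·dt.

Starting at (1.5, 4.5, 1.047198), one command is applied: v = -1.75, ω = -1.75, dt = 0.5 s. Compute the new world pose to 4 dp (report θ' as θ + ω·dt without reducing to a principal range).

θ' = 1.0472 + -1.75·0.5 = 0.1722
R = v/ω = -1.75/-1.75 = 1.0000
x' = 1.5 + 1.0000·(sin 0.1722 − sin 1.0472) = 0.8053
y' = 4.5 − 1.0000·(cos 0.1722 − cos 1.0472) = 4.0148

(0.8053, 4.0148, 0.1722)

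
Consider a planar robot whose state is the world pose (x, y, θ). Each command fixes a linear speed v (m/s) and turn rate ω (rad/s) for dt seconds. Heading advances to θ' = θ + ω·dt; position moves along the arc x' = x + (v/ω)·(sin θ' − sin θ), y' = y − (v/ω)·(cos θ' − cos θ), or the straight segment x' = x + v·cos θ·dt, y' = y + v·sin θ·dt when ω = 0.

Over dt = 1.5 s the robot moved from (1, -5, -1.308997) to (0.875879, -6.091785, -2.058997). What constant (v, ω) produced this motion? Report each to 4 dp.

Δθ = -2.058997 − -1.308997 = -0.750000
ω = Δθ/dt = -0.750000/1.5 = -0.5000
R = −Δy/(cos θ' − cos θ) = -1.5000
v = R·ω = -1.5000·-0.5000 = 0.7500

v = 0.7500, ω = -0.5000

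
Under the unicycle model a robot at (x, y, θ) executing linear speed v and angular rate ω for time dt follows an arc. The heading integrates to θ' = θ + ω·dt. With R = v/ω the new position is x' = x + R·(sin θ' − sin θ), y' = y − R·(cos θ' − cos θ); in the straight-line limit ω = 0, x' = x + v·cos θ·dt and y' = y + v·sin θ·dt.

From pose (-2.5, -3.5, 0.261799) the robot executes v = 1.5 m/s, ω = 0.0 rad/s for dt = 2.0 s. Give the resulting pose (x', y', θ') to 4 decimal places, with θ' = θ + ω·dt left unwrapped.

θ' = 0.2618 + 0.0·2.0 = 0.2618
ω = 0 → straight: x' = -2.5 + 1.5·cos(0.2618)·2.0 = 0.3978
y' = -3.5 + 1.5·sin(0.2618)·2.0 = -2.7235

(0.3978, -2.7235, 0.2618)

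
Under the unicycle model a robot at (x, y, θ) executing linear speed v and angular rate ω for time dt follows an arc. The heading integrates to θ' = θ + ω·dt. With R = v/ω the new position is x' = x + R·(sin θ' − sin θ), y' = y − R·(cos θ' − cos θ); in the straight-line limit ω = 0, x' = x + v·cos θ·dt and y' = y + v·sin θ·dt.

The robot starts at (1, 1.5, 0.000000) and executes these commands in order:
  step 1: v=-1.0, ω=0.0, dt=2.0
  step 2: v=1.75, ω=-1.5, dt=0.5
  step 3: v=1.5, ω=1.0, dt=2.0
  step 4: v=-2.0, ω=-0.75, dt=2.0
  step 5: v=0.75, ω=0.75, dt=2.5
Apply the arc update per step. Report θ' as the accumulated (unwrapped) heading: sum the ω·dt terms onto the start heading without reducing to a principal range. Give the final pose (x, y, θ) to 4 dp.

step 1: θ'=0.0000 (straight) → pose (-1.0000, 1.5000, 0.0000)
step 2: θ'=-0.7500 (R=-1.1667) → pose (-0.2048, 1.1870, -0.7500)
step 3: θ'=1.2500 (R=1.5000) → pose (2.2412, 1.8115, 1.2500)
step 4: θ'=-0.2500 (R=2.6667) → pose (-0.9492, 0.0686, -0.2500)
step 5: θ'=1.6250 (R=1.0000) → pose (0.2967, 1.0917, 1.6250)

(0.2967, 1.0917, 1.6250)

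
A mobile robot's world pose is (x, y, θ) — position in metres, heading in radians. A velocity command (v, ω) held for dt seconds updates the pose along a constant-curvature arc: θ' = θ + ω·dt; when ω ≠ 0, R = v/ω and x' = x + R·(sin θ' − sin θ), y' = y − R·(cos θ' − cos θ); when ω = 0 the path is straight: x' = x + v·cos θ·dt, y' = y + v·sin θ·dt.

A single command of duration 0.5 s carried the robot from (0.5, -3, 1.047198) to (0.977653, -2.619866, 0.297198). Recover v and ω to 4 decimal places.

Δθ = 0.297198 − 1.047198 = -0.750000
ω = Δθ/dt = -0.750000/0.5 = -1.5000
R = Δx/(sin θ' − sin θ) = -0.8333
v = R·ω = -0.8333·-1.5000 = 1.2500

v = 1.2500, ω = -1.5000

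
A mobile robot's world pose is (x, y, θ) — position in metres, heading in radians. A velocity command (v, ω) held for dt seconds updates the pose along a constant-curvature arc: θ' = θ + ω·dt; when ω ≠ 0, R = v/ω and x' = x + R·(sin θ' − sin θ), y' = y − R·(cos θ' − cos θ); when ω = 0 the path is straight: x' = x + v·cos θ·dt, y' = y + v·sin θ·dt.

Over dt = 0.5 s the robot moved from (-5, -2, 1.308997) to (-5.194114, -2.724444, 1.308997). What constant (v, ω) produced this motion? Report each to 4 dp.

v = -1.5000, ω = 0.0000

Δθ = 1.308997 − 1.308997 = 0.000000
ω = Δθ/dt = 0.000000/0.5 = 0.0000
ω = 0 → v = (Δx·cos θ + Δy·sin θ)/dt = -1.5000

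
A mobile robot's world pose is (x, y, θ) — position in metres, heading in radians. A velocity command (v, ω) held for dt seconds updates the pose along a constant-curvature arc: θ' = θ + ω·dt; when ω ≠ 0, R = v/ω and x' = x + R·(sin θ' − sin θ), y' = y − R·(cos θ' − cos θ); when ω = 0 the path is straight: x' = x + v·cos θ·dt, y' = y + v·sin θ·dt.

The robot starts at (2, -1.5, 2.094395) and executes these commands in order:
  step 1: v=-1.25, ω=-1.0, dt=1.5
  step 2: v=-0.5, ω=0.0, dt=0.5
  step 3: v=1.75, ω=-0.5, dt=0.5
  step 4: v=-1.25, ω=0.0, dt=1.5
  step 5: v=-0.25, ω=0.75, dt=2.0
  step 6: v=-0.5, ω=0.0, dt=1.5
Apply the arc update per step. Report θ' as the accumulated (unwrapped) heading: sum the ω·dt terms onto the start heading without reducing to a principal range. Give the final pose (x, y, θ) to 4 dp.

(0.4180, -4.6648, 1.8444)

step 1: θ'=0.5944 (R=1.2500) → pose (1.6175, -3.1606, 0.5944)
step 2: θ'=0.5944 (straight) → pose (1.4104, -3.3006, 0.5944)
step 3: θ'=0.3444 (R=-3.5000) → pose (2.1887, -2.9058, 0.3444)
step 4: θ'=0.3444 (straight) → pose (0.4238, -3.5389, 0.3444)
step 5: θ'=1.8444 (R=-0.3333) → pose (0.2154, -3.9427, 1.8444)
step 6: θ'=1.8444 (straight) → pose (0.4180, -4.6648, 1.8444)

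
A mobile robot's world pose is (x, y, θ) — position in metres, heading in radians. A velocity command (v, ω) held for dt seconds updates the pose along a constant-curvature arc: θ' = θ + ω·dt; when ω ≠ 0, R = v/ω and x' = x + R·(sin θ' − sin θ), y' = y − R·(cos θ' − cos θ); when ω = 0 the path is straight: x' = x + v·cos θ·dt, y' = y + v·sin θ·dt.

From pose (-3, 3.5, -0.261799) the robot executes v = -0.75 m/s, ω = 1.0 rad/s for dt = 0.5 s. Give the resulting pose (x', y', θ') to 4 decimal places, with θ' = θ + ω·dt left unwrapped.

(-3.3711, 3.5044, 0.2382)

θ' = -0.2618 + 1.0·0.5 = 0.2382
R = v/ω = -0.75/1.0 = -0.7500
x' = -3 + -0.7500·(sin 0.2382 − sin -0.2618) = -3.3711
y' = 3.5 − -0.7500·(cos 0.2382 − cos -0.2618) = 3.5044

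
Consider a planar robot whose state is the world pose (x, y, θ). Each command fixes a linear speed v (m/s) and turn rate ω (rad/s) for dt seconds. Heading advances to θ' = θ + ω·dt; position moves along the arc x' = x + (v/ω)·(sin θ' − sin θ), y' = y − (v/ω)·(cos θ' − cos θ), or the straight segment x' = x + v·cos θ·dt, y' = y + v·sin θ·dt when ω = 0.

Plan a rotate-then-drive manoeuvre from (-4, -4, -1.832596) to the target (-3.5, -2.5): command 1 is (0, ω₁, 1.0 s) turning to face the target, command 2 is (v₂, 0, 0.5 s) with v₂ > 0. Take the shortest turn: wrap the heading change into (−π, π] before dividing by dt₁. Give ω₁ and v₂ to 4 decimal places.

ω₁ = 3.0816, v₂ = 3.1623

heading to target = atan2(-2.5−-4, -3.5−-4) = 1.2490
Δθ = wrap(1.2490 − -1.8326) = 3.0816; ω₁ = Δθ/dt₁ = 3.0816
distance = √((-3.5−-4)² + (-2.5−-4)²) = 1.5811; v₂ = distance/dt₂ = 3.1623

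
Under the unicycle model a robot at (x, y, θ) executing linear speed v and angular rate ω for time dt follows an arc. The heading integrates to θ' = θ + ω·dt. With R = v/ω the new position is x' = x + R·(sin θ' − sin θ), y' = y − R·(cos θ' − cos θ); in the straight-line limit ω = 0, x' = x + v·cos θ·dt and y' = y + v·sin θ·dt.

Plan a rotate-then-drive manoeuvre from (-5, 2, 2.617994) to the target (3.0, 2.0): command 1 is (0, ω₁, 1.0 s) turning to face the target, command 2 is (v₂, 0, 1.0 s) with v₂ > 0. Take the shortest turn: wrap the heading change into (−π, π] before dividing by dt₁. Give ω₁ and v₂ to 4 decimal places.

heading to target = atan2(2−2, 3−-5) = 0.0000
Δθ = wrap(0.0000 − 2.6180) = -2.6180; ω₁ = Δθ/dt₁ = -2.6180
distance = √((3−-5)² + (2−2)²) = 8.0000; v₂ = distance/dt₂ = 8.0000

ω₁ = -2.6180, v₂ = 8.0000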